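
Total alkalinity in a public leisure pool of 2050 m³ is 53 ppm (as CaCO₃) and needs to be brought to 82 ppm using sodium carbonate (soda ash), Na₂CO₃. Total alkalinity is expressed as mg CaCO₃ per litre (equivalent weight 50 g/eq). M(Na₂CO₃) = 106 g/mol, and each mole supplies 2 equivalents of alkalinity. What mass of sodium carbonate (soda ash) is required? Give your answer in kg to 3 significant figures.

Volume: 2050 m³ = 2,050,000 L.
Alkalinity to add: (82 − 53) = 29 mg/L as CaCO₃ × 2,050,000 L = 59,450 g as CaCO₃.
Equivalents: 59,450 g ÷ 50 g/eq = 1189 eq.
Each mole of Na₂CO₃ supplies 2 eq, so 1189 / 2 = 594.5 mol.
Mass: 594.5 mol × 106 g/mol = 63,020 g.

63.0 kg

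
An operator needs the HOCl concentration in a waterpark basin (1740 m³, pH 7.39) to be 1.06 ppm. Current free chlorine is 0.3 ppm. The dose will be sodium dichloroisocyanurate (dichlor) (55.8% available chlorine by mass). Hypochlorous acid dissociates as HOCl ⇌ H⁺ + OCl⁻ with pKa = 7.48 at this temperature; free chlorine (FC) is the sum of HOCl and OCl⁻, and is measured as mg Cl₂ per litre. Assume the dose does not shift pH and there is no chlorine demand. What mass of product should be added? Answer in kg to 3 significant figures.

5.06 kg

Volume: 1740 m³ = 1,740,000 L.
[OCl⁻]/[HOCl] = 10^(pH − pKa) = 10^(7.39 − 7.48) = 0.8128; fraction as HOCl = 1/(1 + 0.8128) = 0.5516.
Free chlorine required for 1.06 ppm HOCl: 1.06 / 0.5516 = 1.922 ppm.
FC to add: 1.922 − 0.3 = 1.622 mg/L as Cl₂.
Cl₂ equivalent: 1.622 mg/L × 1,740,000 L = 2822 g.
Product at 55.8% available Cl: 2822 / 0.558 = 5057 g.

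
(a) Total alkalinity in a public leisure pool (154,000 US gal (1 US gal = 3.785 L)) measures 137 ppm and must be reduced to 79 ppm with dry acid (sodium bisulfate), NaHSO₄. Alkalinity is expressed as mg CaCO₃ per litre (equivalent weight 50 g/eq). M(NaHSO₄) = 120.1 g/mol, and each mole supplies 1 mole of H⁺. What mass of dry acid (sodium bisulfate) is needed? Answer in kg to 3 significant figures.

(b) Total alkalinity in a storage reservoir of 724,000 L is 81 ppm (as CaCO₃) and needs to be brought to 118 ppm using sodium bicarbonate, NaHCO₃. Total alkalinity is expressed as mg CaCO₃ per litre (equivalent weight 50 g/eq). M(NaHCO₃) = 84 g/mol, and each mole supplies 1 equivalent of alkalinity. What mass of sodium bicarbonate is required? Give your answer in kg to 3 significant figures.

(a) 81.2 kg; (b) 45.0 kg

(a) Volume: 154,000 US gal × 3.785 L/gal = 582,890 L.
(a) Alkalinity to neutralize: (137 − 79) = 58 mg/L as CaCO₃ × 582,890 L = 33,810 g as CaCO₃.
(a) Equivalents of H⁺ required: 33,810 ÷ 50 g/eq = 676.2 eq = 676.2 mol NaHSO₄.
(a) Mass of NaHSO₄: 676.2 × 120.1 = 81,210 g.

(b) Alkalinity to add: (118 − 81) = 37 mg/L as CaCO₃ × 724,000 L = 26,790 g as CaCO₃.
(b) Equivalents: 26,790 g ÷ 50 g/eq = 535.8 eq.
(b) NaHCO₃ supplies 1 eq per mole → 535.8 mol.
(b) Mass: 535.8 mol × 84 g/mol = 45,000 g.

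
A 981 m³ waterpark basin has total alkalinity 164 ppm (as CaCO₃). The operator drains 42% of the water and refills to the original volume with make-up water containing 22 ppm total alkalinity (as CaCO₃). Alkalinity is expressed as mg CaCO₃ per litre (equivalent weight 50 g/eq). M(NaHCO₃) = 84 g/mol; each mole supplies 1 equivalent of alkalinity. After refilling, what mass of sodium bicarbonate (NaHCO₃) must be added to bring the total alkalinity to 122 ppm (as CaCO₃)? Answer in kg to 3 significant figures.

Volume: 981 m³ = 981,000 L.
After draining 42% and refilling: 164 × 0.58 + 22 × 0.42 = 104.36 ppm.
Deficit to target: 122 − 104.36 = 17.64 mg/L.
As CaCO₃: 17.64 mg/L × 981,000 L = 17,300 g; ÷ 50 g/eq ÷ 1 = 346.1 mol NaHCO₃.
Mass: 346.1 × 84 = 29,070 g.

29.1 kg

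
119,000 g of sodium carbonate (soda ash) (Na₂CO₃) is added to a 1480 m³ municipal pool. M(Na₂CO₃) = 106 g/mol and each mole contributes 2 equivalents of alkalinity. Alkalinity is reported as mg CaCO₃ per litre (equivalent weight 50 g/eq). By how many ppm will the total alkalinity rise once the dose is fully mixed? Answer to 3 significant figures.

75.9 ppm

Volume: 1480 m³ = 1,480,000 L.
Moles of Na₂CO₃: 119,000 g ÷ 106 g/mol = 1123 mol → 2245 eq of alkalinity.
As CaCO₃: 2245 eq × 50 g/eq = 112,300 g.
Rise: 112,300 g / 1,480,000 L × 1000 = 75.85 mg/L.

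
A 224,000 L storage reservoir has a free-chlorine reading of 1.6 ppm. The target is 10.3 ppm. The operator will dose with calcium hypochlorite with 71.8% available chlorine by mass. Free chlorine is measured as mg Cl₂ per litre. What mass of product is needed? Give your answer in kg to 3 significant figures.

Chlorine deficit: 10.3 − 1.6 = 8.7 ppm = 8.7 mg/L as Cl₂.
Cl₂ equivalent needed: 8.7 mg/L × 224,000 L = 1,949,000 mg = 1949 g.
Product at 71.8% available chlorine: 1949 / 0.718 = 2714 g.

2.71 kg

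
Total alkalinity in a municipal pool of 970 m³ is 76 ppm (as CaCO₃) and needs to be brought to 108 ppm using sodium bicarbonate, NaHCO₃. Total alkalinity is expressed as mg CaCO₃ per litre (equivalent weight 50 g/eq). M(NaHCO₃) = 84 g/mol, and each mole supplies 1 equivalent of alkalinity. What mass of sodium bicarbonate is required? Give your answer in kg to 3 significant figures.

52.1 kg

Volume: 970 m³ = 970,000 L.
Alkalinity to add: (108 − 76) = 32 mg/L as CaCO₃ × 970,000 L = 31,040 g as CaCO₃.
Equivalents: 31,040 g ÷ 50 g/eq = 620.8 eq.
NaHCO₃ supplies 1 eq per mole → 620.8 mol.
Mass: 620.8 mol × 84 g/mol = 52,150 g.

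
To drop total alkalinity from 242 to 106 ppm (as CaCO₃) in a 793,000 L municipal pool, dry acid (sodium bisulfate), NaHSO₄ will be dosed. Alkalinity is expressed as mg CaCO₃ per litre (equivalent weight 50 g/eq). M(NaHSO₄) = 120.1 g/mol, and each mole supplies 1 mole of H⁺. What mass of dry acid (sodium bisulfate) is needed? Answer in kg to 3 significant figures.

Alkalinity to neutralize: (242 − 106) = 136 mg/L as CaCO₃ × 793,000 L = 107,800 g as CaCO₃.
Equivalents of H⁺ required: 107,800 ÷ 50 g/eq = 2157 eq = 2157 mol NaHSO₄.
Mass of NaHSO₄: 2157 × 120.1 = 259,100 g.

259 kg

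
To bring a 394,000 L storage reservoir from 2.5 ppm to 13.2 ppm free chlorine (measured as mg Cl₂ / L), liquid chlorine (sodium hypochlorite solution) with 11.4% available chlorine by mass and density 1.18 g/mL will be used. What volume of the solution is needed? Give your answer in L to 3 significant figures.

Chlorine deficit: 13.2 − 2.5 = 10.7 ppm = 10.7 mg/L as Cl₂.
Cl₂ equivalent needed: 10.7 mg/L × 394,000 L = 4,216,000 mg = 4216 g.
Product at 11.4% available chlorine: 4216 / 0.114 = 36,980 g.
Volume at density 1.18 g/mL: 36,980 g ÷ 1.18 g/mL = 31,340 mL.

31.3 L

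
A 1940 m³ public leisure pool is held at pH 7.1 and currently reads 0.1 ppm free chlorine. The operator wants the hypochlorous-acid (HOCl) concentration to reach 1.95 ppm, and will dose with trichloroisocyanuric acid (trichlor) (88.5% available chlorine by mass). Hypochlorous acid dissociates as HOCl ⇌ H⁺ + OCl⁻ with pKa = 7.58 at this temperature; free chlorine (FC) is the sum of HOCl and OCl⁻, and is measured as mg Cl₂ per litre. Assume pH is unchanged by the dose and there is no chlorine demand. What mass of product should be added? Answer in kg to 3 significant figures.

5.47 kg

Volume: 1940 m³ = 1,940,000 L.
[OCl⁻]/[HOCl] = 10^(pH − pKa) = 10^(7.1 − 7.58) = 0.3311; fraction as HOCl = 1/(1 + 0.3311) = 0.7512.
Free chlorine required for 1.95 ppm HOCl: 1.95 / 0.7512 = 2.596 ppm.
FC to add: 2.596 − 0.1 = 2.496 mg/L as Cl₂.
Cl₂ equivalent: 2.496 mg/L × 1,940,000 L = 4842 g.
Product at 88.5% available Cl: 4842 / 0.885 = 5471 g.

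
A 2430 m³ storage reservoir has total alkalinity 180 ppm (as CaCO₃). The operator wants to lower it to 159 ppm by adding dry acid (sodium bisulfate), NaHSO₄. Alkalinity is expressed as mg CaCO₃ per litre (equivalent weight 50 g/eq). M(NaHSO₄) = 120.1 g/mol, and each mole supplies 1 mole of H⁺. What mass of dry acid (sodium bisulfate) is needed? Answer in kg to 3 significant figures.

123 kg

Volume: 2430 m³ = 2,430,000 L.
Alkalinity to neutralize: (180 − 159) = 21 mg/L as CaCO₃ × 2,430,000 L = 51,030 g as CaCO₃.
Equivalents of H⁺ required: 51,030 ÷ 50 g/eq = 1021 eq = 1021 mol NaHSO₄.
Mass of NaHSO₄: 1021 × 120.1 = 122,600 g.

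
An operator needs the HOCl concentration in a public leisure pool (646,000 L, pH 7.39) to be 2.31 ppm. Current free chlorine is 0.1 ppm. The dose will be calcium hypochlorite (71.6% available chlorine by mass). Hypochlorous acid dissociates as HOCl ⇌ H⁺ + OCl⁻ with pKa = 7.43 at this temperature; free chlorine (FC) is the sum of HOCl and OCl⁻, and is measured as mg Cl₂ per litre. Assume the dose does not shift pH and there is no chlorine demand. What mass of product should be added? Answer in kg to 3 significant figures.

3.89 kg

[OCl⁻]/[HOCl] = 10^(pH − pKa) = 10^(7.39 − 7.43) = 0.912; fraction as HOCl = 1/(1 + 0.912) = 0.523.
Free chlorine required for 2.31 ppm HOCl: 2.31 / 0.523 = 4.417 ppm.
FC to add: 4.417 − 0.1 = 4.317 mg/L as Cl₂.
Cl₂ equivalent: 4.317 mg/L × 646,000 L = 2789 g.
Product at 71.6% available Cl: 2789 / 0.716 = 3895 g.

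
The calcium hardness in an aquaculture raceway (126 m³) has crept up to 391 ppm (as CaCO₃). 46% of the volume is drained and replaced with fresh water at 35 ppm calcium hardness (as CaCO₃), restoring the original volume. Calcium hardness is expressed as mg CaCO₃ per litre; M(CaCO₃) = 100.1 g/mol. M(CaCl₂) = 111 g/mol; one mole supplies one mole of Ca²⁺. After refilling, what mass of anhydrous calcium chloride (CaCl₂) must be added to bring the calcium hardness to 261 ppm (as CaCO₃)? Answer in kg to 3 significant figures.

4.72 kg

Volume: 126 m³ = 126,000 L.
After draining 46% and refilling: 391 × 0.54 + 35 × 0.46 = 227.24 ppm.
Deficit to target: 261 − 227.24 = 33.76 mg/L.
As CaCO₃: 33.76 mg/L × 126,000 L = 4254 g; ÷ 100.1 = 42.5 mol Ca²⁺.
Mass: 42.5 × 111 = 4717 g.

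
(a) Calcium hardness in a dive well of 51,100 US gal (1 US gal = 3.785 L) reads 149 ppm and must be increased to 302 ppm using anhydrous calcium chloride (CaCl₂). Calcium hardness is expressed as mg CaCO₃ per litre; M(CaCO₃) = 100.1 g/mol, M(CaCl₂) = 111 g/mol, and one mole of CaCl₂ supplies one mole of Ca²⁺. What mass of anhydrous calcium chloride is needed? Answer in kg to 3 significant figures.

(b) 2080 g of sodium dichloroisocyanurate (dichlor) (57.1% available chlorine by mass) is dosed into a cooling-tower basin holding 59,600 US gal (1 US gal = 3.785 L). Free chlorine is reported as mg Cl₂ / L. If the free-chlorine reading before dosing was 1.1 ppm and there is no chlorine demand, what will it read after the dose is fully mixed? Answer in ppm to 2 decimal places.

(a) Volume: 51,100 US gal × 3.785 L/gal = 193,414 L.
(a) Hardness to add: (302 − 149) = 153 mg/L as CaCO₃ × 193,414 L = 29,590 g as CaCO₃.
(a) Moles of Ca²⁺ (1 mol Ca²⁺ ≡ 1 mol CaCO₃): 29,590 / 100.1 g/mol = 295.6 mol.
(a) Mass of CaCl₂: 295.6 × 111 = 32,810 g.

(b) Volume: 59,600 US gal × 3.785 L/gal = 225,586 L.
(b) Available chlorine delivered: 2080 g × 0.571 = 1188 g as Cl₂.
(b) Concentration rise: 1188 g / 225,586 L = 5.265 mg/L = 5.26 ppm.
(b) Final FC: 1.1 + 5.26 = 6.36 ppm.

(a) 32.8 kg; (b) 6.36 ppm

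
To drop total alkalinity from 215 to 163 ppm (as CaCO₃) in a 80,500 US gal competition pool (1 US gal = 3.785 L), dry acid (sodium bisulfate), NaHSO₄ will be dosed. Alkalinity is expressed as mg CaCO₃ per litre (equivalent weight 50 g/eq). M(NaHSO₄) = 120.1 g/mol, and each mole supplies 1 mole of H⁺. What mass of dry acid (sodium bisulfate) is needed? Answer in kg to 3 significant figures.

38.1 kg

Volume: 80,500 US gal × 3.785 L/gal = 304,692 L.
Alkalinity to neutralize: (215 − 163) = 52 mg/L as CaCO₃ × 304,692 L = 15,840 g as CaCO₃.
Equivalents of H⁺ required: 15,840 ÷ 50 g/eq = 316.9 eq = 316.9 mol NaHSO₄.
Mass of NaHSO₄: 316.9 × 120.1 = 38,060 g.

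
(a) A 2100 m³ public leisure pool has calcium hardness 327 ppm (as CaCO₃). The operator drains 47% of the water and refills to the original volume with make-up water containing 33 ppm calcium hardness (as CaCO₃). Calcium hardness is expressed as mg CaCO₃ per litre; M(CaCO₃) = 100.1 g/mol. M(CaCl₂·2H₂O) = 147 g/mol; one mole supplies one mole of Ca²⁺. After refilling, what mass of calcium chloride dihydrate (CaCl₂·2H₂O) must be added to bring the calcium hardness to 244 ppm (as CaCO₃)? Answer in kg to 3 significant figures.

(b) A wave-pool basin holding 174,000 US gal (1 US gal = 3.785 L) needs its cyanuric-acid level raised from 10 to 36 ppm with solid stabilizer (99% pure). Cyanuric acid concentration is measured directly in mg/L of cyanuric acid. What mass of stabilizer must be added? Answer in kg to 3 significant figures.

(a) 170 kg; (b) 17.3 kg

(a) Volume: 2100 m³ = 2,100,000 L.
(a) After draining 47% and refilling: 327 × 0.53 + 33 × 0.47 = 188.82 ppm.
(a) Deficit to target: 244 − 188.82 = 55.18 mg/L.
(a) As CaCO₃: 55.18 mg/L × 2,100,000 L = 115,900 g; ÷ 100.1 = 1158 mol Ca²⁺.
(a) Mass: 1158 × 147 = 170,200 g.

(b) Volume: 174,000 US gal × 3.785 L/gal = 658,590 L.
(b) CYA to add: (36 − 10) = 26 mg/L × 658,590 L = 17,120 g cyanuric acid.
(b) At 99% purity: 17,120 / 0.99 = 17,300 g product.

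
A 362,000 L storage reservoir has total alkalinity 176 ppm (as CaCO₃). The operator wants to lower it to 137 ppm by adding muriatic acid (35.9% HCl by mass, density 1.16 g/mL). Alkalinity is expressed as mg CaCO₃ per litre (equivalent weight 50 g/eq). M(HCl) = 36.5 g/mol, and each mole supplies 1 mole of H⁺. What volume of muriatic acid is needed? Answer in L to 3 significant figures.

24.7 L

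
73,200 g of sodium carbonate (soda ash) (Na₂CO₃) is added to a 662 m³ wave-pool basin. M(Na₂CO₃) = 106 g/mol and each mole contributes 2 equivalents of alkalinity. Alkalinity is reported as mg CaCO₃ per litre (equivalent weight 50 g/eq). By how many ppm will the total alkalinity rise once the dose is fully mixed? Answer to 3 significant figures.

104 ppm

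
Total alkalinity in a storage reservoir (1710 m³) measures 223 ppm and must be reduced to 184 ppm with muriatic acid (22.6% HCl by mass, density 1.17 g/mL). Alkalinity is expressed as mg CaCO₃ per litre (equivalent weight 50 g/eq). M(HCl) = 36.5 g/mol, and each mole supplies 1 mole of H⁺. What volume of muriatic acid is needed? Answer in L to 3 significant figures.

Volume: 1710 m³ = 1,710,000 L.
Alkalinity to neutralize: (223 − 184) = 39 mg/L as CaCO₃ × 1,710,000 L = 66,690 g as CaCO₃.
Equivalents of H⁺ required: 66,690 ÷ 50 g/eq = 1334 eq = 1334 mol HCl.
Mass of HCl: 1334 × 36.5 = 48,680 g.
Mass of 22.6% solution: 48,680 / 0.226 = 215,400 g.
Volume: 215,400 g ÷ 1.17 g/mL = 184,100 mL.

184 L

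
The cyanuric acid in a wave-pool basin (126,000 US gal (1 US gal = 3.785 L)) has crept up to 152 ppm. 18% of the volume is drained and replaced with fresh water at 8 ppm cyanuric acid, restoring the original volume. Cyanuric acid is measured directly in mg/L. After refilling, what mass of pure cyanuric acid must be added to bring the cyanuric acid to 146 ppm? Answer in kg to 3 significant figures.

9.50 kg

Volume: 126,000 US gal × 3.785 L/gal = 476,910 L.
After draining 18% and refilling: 152 × 0.82 + 8 × 0.18 = 126.08 ppm.
Deficit to target: 146 − 126.08 = 19.92 mg/L.
Mass: 19.92 mg/L × 476,910 L = 9500 g cyanuric acid.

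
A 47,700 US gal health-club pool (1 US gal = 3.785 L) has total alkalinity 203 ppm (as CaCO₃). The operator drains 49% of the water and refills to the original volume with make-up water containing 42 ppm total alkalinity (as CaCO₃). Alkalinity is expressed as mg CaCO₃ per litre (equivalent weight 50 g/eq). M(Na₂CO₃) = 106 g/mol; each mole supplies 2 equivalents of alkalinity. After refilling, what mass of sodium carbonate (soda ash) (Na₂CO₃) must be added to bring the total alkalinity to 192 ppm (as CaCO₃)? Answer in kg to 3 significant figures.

13.0 kg

Volume: 47,700 US gal × 3.785 L/gal = 180,544 L.
After draining 49% and refilling: 203 × 0.51 + 42 × 0.49 = 124.11 ppm.
Deficit to target: 192 − 124.11 = 67.89 mg/L.
As CaCO₃: 67.89 mg/L × 180,544 L = 12,260 g; ÷ 50 g/eq ÷ 2 = 122.6 mol Na₂CO₃.
Mass: 122.6 × 106 = 12,990 g.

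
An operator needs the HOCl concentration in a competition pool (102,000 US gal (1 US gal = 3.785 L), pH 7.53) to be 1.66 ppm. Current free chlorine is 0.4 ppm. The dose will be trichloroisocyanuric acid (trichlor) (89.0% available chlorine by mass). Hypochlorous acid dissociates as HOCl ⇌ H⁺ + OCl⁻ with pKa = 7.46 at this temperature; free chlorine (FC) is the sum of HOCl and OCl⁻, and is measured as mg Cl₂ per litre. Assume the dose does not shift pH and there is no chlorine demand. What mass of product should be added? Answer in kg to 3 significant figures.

Volume: 102,000 US gal × 3.785 L/gal = 386,070 L.
[OCl⁻]/[HOCl] = 10^(pH − pKa) = 10^(7.53 − 7.46) = 1.175; fraction as HOCl = 1/(1 + 1.175) = 0.4598.
Free chlorine required for 1.66 ppm HOCl: 1.66 / 0.4598 = 3.61 ppm.
FC to add: 3.61 − 0.4 = 3.21 mg/L as Cl₂.
Cl₂ equivalent: 3.21 mg/L × 386,070 L = 1239 g.
Product at 89.0% available Cl: 1239 / 0.89 = 1393 g.

1.39 kg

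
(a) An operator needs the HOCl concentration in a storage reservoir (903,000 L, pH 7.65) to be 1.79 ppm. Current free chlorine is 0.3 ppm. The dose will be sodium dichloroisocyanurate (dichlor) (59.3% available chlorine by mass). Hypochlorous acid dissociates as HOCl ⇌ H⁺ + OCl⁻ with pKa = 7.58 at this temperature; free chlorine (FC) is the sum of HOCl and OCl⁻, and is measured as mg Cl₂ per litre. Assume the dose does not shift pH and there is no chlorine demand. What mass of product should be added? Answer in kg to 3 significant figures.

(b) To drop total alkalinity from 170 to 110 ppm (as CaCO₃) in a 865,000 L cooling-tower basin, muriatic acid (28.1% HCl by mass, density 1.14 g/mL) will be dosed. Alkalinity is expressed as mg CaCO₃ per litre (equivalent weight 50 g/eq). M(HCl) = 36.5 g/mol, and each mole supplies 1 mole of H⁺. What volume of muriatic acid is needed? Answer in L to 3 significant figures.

(a) [OCl⁻]/[HOCl] = 10^(pH − pKa) = 10^(7.65 − 7.58) = 1.175; fraction as HOCl = 1/(1 + 1.175) = 0.4598.
(a) Free chlorine required for 1.79 ppm HOCl: 1.79 / 0.4598 = 3.893 ppm.
(a) FC to add: 3.893 − 0.3 = 3.593 mg/L as Cl₂.
(a) Cl₂ equivalent: 3.593 mg/L × 903,000 L = 3245 g.
(a) Product at 59.3% available Cl: 3245 / 0.593 = 5471 g.

(b) Alkalinity to neutralize: (170 − 110) = 60 mg/L as CaCO₃ × 865,000 L = 51,900 g as CaCO₃.
(b) Equivalents of H⁺ required: 51,900 ÷ 50 g/eq = 1038 eq = 1038 mol HCl.
(b) Mass of HCl: 1038 × 36.5 = 37,890 g.
(b) Mass of 28.1% solution: 37,890 / 0.281 = 134,800 g.
(b) Volume: 134,800 g ÷ 1.14 g/mL = 118,300 mL.

(a) 5.47 kg; (b) 118 L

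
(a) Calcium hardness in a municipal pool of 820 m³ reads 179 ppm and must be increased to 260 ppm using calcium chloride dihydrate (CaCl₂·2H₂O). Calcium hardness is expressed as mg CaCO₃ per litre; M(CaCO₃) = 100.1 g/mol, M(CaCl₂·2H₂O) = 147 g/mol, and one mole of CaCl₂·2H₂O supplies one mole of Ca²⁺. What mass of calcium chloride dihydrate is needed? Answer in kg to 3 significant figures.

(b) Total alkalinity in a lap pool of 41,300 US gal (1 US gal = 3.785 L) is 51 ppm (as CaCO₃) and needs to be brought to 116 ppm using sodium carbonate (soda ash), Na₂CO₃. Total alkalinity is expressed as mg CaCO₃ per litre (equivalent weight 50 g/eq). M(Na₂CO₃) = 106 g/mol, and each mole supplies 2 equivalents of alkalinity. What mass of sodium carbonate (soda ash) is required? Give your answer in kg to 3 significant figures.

(a) Volume: 820 m³ = 820,000 L.
(a) Hardness to add: (260 − 179) = 81 mg/L as CaCO₃ × 820,000 L = 66,420 g as CaCO₃.
(a) Moles of Ca²⁺ (1 mol Ca²⁺ ≡ 1 mol CaCO₃): 66,420 / 100.1 g/mol = 663.5 mol.
(a) Mass of CaCl₂·2H₂O: 663.5 × 147 = 97,540 g.

(b) Volume: 41,300 US gal × 3.785 L/gal = 156,320 L.
(b) Alkalinity to add: (116 − 51) = 65 mg/L as CaCO₃ × 156,320 L = 10,160 g as CaCO₃.
(b) Equivalents: 10,160 g ÷ 50 g/eq = 203.2 eq.
(b) Each mole of Na₂CO₃ supplies 2 eq, so 203.2 / 2 = 101.6 mol.
(b) Mass: 101.6 mol × 106 g/mol = 10,770 g.

(a) 97.5 kg; (b) 10.8 kg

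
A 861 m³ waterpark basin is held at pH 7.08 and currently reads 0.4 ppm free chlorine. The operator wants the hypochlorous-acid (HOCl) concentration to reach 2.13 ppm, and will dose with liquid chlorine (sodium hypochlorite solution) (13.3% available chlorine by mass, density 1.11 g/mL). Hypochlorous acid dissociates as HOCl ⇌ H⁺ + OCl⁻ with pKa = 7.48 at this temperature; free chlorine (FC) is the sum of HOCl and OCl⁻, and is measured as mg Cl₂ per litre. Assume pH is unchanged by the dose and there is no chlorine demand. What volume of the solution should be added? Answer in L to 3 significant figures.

15.0 L

Volume: 861 m³ = 861,000 L.
[OCl⁻]/[HOCl] = 10^(pH − pKa) = 10^(7.08 − 7.48) = 0.3981; fraction as HOCl = 1/(1 + 0.3981) = 0.7153.
Free chlorine required for 2.13 ppm HOCl: 2.13 / 0.7153 = 2.978 ppm.
FC to add: 2.978 − 0.4 = 2.578 mg/L as Cl₂.
Cl₂ equivalent: 2.578 mg/L × 861,000 L = 2220 g.
Product at 13.3% available Cl: 2220 / 0.133 = 16,690 g.
Volume: 16,690 g ÷ 1.11 g/mL = 15,040 mL.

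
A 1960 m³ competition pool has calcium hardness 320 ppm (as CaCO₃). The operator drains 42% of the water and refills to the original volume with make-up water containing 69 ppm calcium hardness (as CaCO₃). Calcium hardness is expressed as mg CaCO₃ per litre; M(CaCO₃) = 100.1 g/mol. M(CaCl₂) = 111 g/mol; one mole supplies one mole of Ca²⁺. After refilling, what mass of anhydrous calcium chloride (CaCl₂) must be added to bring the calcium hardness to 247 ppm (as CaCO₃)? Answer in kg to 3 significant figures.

Volume: 1960 m³ = 1,960,000 L.
After draining 42% and refilling: 320 × 0.58 + 69 × 0.42 = 214.58 ppm.
Deficit to target: 247 − 214.58 = 32.42 mg/L.
As CaCO₃: 32.42 mg/L × 1,960,000 L = 63,540 g; ÷ 100.1 = 634.8 mol Ca²⁺.
Mass: 634.8 × 111 = 70,460 g.

70.5 kg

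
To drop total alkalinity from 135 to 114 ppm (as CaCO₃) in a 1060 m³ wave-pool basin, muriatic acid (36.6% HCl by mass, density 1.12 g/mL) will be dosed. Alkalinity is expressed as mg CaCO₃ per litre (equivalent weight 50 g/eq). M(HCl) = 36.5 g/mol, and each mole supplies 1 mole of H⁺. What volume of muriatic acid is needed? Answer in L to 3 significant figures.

39.6 L

Volume: 1060 m³ = 1,060,000 L.
Alkalinity to neutralize: (135 − 114) = 21 mg/L as CaCO₃ × 1,060,000 L = 22,260 g as CaCO₃.
Equivalents of H⁺ required: 22,260 ÷ 50 g/eq = 445.2 eq = 445.2 mol HCl.
Mass of HCl: 445.2 × 36.5 = 16,250 g.
Mass of 36.6% solution: 16,250 / 0.366 = 44,400 g.
Volume: 44,400 g ÷ 1.12 g/mL = 39,640 mL.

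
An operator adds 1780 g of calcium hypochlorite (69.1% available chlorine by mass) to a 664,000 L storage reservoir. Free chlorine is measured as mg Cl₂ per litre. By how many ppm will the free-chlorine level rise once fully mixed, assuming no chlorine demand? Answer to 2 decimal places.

1.85 ppm

Available chlorine delivered: 1780 g × 0.691 = 1230 g as Cl₂.
Concentration rise: 1230 g / 664,000 L = 1.852 mg/L = 1.85 ppm.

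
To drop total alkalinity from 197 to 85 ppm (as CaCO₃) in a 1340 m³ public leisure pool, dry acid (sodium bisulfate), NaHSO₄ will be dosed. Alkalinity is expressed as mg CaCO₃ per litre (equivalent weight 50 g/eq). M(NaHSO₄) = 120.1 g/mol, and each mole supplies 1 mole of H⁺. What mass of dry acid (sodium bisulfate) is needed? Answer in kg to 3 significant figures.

360 kg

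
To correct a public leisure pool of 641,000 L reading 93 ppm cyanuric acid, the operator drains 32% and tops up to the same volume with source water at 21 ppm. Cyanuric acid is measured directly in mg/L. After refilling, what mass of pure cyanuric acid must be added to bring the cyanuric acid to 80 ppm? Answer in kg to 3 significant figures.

6.44 kg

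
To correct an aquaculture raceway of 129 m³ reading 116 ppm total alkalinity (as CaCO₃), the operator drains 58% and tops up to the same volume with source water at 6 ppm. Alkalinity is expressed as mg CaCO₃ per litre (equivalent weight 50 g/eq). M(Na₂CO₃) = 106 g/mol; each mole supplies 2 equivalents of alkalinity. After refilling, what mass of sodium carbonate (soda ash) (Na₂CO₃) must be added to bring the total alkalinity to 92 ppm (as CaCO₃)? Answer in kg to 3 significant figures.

5.44 kg

Volume: 129 m³ = 129,000 L.
After draining 58% and refilling: 116 × 0.42 + 6 × 0.58 = 52.2 ppm.
Deficit to target: 92 − 52.2 = 39.8 mg/L.
As CaCO₃: 39.8 mg/L × 129,000 L = 5134 g; ÷ 50 g/eq ÷ 2 = 51.34 mol Na₂CO₃.
Mass: 51.34 × 106 = 5442 g.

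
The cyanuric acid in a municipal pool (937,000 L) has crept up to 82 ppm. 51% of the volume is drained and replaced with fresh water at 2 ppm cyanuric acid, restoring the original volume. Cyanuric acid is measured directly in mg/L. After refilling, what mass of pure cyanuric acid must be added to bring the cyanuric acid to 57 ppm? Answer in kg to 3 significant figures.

14.8 kg

After draining 51% and refilling: 82 × 0.49 + 2 × 0.51 = 41.2 ppm.
Deficit to target: 57 − 41.2 = 15.8 mg/L.
Mass: 15.8 mg/L × 937,000 L = 14,800 g cyanuric acid.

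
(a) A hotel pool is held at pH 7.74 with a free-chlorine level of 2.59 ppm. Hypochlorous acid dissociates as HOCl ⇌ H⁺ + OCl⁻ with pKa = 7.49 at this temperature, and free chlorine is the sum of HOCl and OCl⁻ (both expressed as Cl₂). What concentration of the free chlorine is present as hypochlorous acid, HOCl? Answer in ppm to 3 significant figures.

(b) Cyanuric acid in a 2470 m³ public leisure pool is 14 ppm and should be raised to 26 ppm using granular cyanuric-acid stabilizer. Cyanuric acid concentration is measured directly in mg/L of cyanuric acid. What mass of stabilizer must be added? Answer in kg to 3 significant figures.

(a) [OCl⁻]/[HOCl] = 10^(pH − pKa) = 10^(7.74 − 7.49) = 10^0.25 = 1.778.
(a) Fraction as HOCl = 1 / (1 + 1.778) = 0.3599.
(a) HOCl = 0.3599 × 2.59 ppm = 0.9322 ppm.

(b) Volume: 2470 m³ = 2,470,000 L.
(b) CYA to add: (26 − 14) = 12 mg/L × 2,470,000 L = 29,640 g cyanuric acid.

(a) 0.932 ppm; (b) 29.6 kg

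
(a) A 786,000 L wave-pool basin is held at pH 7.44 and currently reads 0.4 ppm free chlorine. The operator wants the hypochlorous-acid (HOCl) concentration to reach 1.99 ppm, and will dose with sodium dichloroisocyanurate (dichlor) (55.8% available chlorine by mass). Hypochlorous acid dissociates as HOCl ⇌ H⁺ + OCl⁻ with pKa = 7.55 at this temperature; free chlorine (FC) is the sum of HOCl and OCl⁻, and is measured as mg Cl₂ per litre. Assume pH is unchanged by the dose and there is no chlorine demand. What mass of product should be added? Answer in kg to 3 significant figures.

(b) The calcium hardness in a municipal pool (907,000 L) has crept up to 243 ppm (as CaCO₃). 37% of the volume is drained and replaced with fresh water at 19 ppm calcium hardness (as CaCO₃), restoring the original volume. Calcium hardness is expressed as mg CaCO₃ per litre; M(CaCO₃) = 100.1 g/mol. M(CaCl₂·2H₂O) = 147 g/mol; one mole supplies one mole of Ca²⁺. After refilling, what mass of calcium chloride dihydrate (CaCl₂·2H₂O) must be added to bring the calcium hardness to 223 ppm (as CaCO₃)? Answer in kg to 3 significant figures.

(a) 4.42 kg; (b) 83.8 kg

(a) [OCl⁻]/[HOCl] = 10^(pH − pKa) = 10^(7.44 − 7.55) = 0.7762; fraction as HOCl = 1/(1 + 0.7762) = 0.563.
(a) Free chlorine required for 1.99 ppm HOCl: 1.99 / 0.563 = 3.535 ppm.
(a) FC to add: 3.535 − 0.4 = 3.135 mg/L as Cl₂.
(a) Cl₂ equivalent: 3.135 mg/L × 786,000 L = 2464 g.
(a) Product at 55.8% available Cl: 2464 / 0.558 = 4416 g.

(b) After draining 37% and refilling: 243 × 0.63 + 19 × 0.37 = 160.12 ppm.
(b) Deficit to target: 223 − 160.12 = 62.88 mg/L.
(b) As CaCO₃: 62.88 mg/L × 907,000 L = 57,030 g; ÷ 100.1 = 569.8 mol Ca²⁺.
(b) Mass: 569.8 × 147 = 83,750 g.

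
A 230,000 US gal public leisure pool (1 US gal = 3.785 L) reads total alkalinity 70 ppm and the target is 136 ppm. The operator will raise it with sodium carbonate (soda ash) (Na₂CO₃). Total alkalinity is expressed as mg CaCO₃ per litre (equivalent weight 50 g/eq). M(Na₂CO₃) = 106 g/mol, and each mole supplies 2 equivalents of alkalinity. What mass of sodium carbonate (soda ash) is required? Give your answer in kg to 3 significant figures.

Volume: 230,000 US gal × 3.785 L/gal = 870,550 L.
Alkalinity to add: (136 − 70) = 66 mg/L as CaCO₃ × 870,550 L = 57,460 g as CaCO₃.
Equivalents: 57,460 g ÷ 50 g/eq = 1149 eq.
Each mole of Na₂CO₃ supplies 2 eq, so 1149 / 2 = 574.6 mol.
Mass: 574.6 mol × 106 g/mol = 60,900 g.

60.9 kg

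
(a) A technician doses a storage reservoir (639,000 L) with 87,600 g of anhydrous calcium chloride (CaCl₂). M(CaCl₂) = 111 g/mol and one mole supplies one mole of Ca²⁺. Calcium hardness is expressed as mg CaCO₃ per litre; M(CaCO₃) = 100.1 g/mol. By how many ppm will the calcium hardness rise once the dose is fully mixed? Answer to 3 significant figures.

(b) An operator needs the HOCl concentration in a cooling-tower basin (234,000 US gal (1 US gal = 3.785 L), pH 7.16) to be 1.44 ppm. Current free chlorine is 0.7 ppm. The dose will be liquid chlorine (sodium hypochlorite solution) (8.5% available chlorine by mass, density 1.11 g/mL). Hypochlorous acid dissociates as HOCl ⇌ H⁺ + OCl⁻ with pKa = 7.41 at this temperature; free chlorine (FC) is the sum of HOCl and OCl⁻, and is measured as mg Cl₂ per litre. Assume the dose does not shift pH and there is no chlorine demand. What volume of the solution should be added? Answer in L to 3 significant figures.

(a) Moles of Ca²⁺: 87,600 g ÷ 111 g/mol = 789.2 mol.
(a) As CaCO₃: 789.2 mol × 100.1 g/mol = 79,000 g.
(a) Rise: 79,000 g / 639,000 L × 1000 = 123.6 mg/L.

(b) Volume: 234,000 US gal × 3.785 L/gal = 885,690 L.
(b) [OCl⁻]/[HOCl] = 10^(pH − pKa) = 10^(7.16 − 7.41) = 0.5623; fraction as HOCl = 1/(1 + 0.5623) = 0.6401.
(b) Free chlorine required for 1.44 ppm HOCl: 1.44 / 0.6401 = 2.25 ppm.
(b) FC to add: 2.25 − 0.7 = 1.55 mg/L as Cl₂.
(b) Cl₂ equivalent: 1.55 mg/L × 885,690 L = 1373 g.
(b) Product at 8.5% available Cl: 1373 / 0.085 = 16,150 g.
(b) Volume: 16,150 g ÷ 1.11 g/mL = 14,550 mL.

(a) 124 ppm; (b) 14.5 L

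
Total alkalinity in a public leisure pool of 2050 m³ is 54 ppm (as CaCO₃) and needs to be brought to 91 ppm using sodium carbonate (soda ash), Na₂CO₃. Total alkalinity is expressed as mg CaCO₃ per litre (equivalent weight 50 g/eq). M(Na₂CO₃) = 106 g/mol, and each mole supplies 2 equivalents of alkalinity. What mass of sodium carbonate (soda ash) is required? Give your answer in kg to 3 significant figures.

80.4 kg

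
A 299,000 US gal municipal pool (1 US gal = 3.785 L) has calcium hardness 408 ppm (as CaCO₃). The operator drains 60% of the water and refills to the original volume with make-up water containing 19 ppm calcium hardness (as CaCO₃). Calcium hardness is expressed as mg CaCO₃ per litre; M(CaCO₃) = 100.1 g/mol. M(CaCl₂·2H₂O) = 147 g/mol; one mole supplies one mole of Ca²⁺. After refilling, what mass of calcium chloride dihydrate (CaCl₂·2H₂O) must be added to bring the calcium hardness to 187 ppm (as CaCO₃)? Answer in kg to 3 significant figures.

20.6 kg

Volume: 299,000 US gal × 3.785 L/gal = 1,131,715 L.
After draining 60% and refilling: 408 × 0.40 + 19 × 0.60 = 174.6 ppm.
Deficit to target: 187 − 174.6 = 12.4 mg/L.
As CaCO₃: 12.4 mg/L × 1,131,715 L = 14,030 g; ÷ 100.1 = 140.2 mol Ca²⁺.
Mass: 140.2 × 147 = 20,610 g.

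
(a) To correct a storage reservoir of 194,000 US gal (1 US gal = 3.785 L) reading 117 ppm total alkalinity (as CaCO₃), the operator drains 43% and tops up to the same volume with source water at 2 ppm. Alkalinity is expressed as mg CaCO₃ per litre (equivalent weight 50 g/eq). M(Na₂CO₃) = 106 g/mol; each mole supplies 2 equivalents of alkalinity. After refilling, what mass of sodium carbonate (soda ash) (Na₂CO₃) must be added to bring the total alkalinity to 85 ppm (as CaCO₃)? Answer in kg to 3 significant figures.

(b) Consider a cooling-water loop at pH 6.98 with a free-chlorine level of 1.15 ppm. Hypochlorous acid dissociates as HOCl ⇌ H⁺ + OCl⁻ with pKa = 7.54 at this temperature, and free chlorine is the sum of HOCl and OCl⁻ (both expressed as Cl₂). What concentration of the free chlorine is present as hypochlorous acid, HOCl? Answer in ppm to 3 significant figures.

(a) 13.6 kg; (b) 0.902 ppm

(a) Volume: 194,000 US gal × 3.785 L/gal = 734,290 L.
(a) After draining 43% and refilling: 117 × 0.57 + 2 × 0.43 = 67.55 ppm.
(a) Deficit to target: 85 − 67.55 = 17.45 mg/L.
(a) As CaCO₃: 17.45 mg/L × 734,290 L = 12,810 g; ÷ 50 g/eq ÷ 2 = 128.1 mol Na₂CO₃.
(a) Mass: 128.1 × 106 = 13,580 g.

(b) [OCl⁻]/[HOCl] = 10^(pH − pKa) = 10^(6.98 − 7.54) = 10^-0.56 = 0.2754.
(b) Fraction as HOCl = 1 / (1 + 0.2754) = 0.7841.
(b) HOCl = 0.7841 × 1.15 ppm = 0.9017 ppm.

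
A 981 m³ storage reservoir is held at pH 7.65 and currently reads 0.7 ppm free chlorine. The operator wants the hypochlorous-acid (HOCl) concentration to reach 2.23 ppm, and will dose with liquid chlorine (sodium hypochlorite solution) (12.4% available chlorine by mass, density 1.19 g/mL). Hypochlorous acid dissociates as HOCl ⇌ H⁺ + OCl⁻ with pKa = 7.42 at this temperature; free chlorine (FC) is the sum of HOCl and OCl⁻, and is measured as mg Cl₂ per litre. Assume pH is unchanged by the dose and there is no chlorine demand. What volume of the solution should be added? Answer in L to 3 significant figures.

Volume: 981 m³ = 981,000 L.
[OCl⁻]/[HOCl] = 10^(pH − pKa) = 10^(7.65 − 7.42) = 1.698; fraction as HOCl = 1/(1 + 1.698) = 0.3706.
Free chlorine required for 2.23 ppm HOCl: 2.23 / 0.3706 = 6.017 ppm.
FC to add: 6.017 − 0.7 = 5.317 mg/L as Cl₂.
Cl₂ equivalent: 5.317 mg/L × 981,000 L = 5216 g.
Product at 12.4% available Cl: 5216 / 0.124 = 42,060 g.
Volume: 42,060 g ÷ 1.19 g/mL = 35,350 mL.

35.3 L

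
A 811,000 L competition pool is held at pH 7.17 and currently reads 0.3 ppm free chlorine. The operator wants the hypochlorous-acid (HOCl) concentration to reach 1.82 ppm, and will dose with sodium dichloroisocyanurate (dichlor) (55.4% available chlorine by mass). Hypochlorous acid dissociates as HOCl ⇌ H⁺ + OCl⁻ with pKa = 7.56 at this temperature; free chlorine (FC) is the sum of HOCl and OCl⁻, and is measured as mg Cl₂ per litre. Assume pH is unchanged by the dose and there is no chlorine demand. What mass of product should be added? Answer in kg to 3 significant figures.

3.31 kg

[OCl⁻]/[HOCl] = 10^(pH − pKa) = 10^(7.17 − 7.56) = 0.4074; fraction as HOCl = 1/(1 + 0.4074) = 0.7105.
Free chlorine required for 1.82 ppm HOCl: 1.82 / 0.7105 = 2.561 ppm.
FC to add: 2.561 − 0.3 = 2.261 mg/L as Cl₂.
Cl₂ equivalent: 2.261 mg/L × 811,000 L = 1834 g.
Product at 55.4% available Cl: 1834 / 0.554 = 3311 g.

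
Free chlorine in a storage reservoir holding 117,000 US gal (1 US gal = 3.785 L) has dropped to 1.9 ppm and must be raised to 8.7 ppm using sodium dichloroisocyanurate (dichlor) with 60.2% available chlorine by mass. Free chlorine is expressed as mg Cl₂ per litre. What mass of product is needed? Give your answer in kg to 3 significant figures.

Volume: 117,000 US gal × 3.785 L/gal = 442,845 L.
Chlorine deficit: 8.7 − 1.9 = 6.8 ppm = 6.8 mg/L as Cl₂.
Cl₂ equivalent needed: 6.8 mg/L × 442,845 L = 3,011,000 mg = 3011 g.
Product at 60.2% available chlorine: 3011 / 0.602 = 5002 g.

5.00 kg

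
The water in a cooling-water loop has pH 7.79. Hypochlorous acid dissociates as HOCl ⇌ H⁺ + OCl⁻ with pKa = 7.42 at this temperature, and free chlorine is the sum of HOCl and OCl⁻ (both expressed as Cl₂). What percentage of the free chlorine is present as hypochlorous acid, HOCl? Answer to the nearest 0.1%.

29.9%

[OCl⁻]/[HOCl] = 10^(pH − pKa) = 10^(7.79 − 7.42) = 10^0.37 = 2.344.
Fraction as HOCl = 1 / (1 + 2.344) = 0.299.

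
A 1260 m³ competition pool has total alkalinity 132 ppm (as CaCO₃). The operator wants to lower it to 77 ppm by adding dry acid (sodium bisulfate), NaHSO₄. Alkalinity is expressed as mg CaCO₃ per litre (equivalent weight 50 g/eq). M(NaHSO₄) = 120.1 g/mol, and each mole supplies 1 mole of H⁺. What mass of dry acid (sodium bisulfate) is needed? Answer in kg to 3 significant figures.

166 kg

Volume: 1260 m³ = 1,260,000 L.
Alkalinity to neutralize: (132 − 77) = 55 mg/L as CaCO₃ × 1,260,000 L = 69,300 g as CaCO₃.
Equivalents of H⁺ required: 69,300 ÷ 50 g/eq = 1386 eq = 1386 mol NaHSO₄.
Mass of NaHSO₄: 1386 × 120.1 = 166,500 g.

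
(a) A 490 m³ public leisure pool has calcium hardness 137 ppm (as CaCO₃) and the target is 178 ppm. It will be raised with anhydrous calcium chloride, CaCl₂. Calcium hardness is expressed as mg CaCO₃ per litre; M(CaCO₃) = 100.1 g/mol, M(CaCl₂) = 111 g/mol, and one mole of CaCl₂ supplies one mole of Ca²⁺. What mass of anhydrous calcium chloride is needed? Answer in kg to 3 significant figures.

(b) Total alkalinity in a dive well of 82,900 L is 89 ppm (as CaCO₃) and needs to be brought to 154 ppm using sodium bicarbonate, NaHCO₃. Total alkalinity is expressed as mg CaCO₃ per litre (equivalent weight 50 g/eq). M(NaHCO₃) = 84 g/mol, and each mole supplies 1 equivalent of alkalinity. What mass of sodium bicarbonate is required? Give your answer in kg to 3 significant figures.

(a) 22.3 kg; (b) 9.05 kg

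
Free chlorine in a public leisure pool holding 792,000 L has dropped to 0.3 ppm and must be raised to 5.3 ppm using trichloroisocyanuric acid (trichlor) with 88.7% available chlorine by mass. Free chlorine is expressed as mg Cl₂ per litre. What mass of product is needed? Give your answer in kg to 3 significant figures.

4.46 kg

Chlorine deficit: 5.3 − 0.3 = 5 ppm = 5 mg/L as Cl₂.
Cl₂ equivalent needed: 5 mg/L × 792,000 L = 3,960,000 mg = 3960 g.
Product at 88.7% available chlorine: 3960 / 0.887 = 4464 g.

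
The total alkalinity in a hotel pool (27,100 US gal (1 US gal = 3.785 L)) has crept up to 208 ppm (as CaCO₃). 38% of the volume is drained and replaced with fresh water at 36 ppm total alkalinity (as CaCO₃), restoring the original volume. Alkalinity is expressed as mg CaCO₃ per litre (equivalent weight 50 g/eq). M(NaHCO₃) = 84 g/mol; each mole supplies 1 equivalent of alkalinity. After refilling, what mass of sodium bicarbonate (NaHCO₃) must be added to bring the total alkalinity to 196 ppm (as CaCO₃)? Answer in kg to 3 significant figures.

9.20 kg

Volume: 27,100 US gal × 3.785 L/gal = 102,574 L.
After draining 38% and refilling: 208 × 0.62 + 36 × 0.38 = 142.64 ppm.
Deficit to target: 196 − 142.64 = 53.36 mg/L.
As CaCO₃: 53.36 mg/L × 102,574 L = 5473 g; ÷ 50 g/eq ÷ 1 = 109.5 mol NaHCO₃.
Mass: 109.5 × 84 = 9195 g.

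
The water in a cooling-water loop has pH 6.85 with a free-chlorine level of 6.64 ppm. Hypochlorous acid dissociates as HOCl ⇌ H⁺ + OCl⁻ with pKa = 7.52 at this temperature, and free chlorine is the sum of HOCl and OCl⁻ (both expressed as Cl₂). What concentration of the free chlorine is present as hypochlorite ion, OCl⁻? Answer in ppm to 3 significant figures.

[OCl⁻]/[HOCl] = 10^(pH − pKa) = 10^(6.85 − 7.52) = 10^-0.67 = 0.2138.
Fraction as HOCl = 1 / (1 + 0.2138) = 0.8239.
OCl⁻ = (1 − 0.8239) × 6.64 ppm = 1.17 ppm.

1.17 ppm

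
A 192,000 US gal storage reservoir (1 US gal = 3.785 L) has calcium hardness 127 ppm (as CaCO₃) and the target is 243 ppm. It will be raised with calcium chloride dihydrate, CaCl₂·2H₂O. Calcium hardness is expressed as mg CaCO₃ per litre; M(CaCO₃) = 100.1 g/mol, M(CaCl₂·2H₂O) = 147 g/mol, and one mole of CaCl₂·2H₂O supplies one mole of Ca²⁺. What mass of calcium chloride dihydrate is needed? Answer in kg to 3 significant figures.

Volume: 192,000 US gal × 3.785 L/gal = 726,720 L.
Hardness to add: (243 − 127) = 116 mg/L as CaCO₃ × 726,720 L = 84,300 g as CaCO₃.
Moles of Ca²⁺ (1 mol Ca²⁺ ≡ 1 mol CaCO₃): 84,300 / 100.1 g/mol = 842.2 mol.
Mass of CaCl₂·2H₂O: 842.2 × 147 = 123,800 g.

124 kg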